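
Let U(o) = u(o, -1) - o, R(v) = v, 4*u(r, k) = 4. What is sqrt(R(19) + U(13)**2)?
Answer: sqrt(163) ≈ 12.767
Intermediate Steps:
u(r, k) = 1 (u(r, k) = (1/4)*4 = 1)
U(o) = 1 - o
sqrt(R(19) + U(13)**2) = sqrt(19 + (1 - 1*13)**2) = sqrt(19 + (1 - 13)**2) = sqrt(19 + (-12)**2) = sqrt(19 + 144) = sqrt(163)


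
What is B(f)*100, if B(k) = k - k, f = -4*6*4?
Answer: 0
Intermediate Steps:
f = -96 (f = -24*4 = -96)
B(k) = 0
B(f)*100 = 0*100 = 0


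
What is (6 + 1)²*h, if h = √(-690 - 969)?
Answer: 49*I*√1659 ≈ 1995.8*I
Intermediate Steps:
h = I*√1659 (h = √(-1659) = I*√1659 ≈ 40.731*I)
(6 + 1)²*h = (6 + 1)²*(I*√1659) = 7²*(I*√1659) = 49*(I*√1659) = 49*I*√1659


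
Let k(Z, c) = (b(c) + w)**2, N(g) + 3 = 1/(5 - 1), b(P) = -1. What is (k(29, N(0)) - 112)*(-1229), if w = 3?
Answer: 132732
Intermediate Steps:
N(g) = -11/4 (N(g) = -3 + 1/(5 - 1) = -3 + 1/4 = -11/4)
k(Z, c) = 4 (k(Z, c) = (-1 + 3)**2 = 2**2 = 4)
(k(29, N(0)) - 112)*(-1229) = (4 - 112)*(-1229) = -108*(-1229) = 132732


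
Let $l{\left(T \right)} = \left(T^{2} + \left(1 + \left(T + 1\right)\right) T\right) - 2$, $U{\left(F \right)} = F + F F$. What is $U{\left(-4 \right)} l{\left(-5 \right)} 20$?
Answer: $9120$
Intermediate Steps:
$U{\left(F \right)} = F + F^{2}$
$l{\left(T \right)} = -2 + T^{2} + T \left(2 + T\right)$ ($l{\left(T \right)} = \left(T^{2} + \left(1 + \left(1 + T\right)\right) T\right) - 2 = \left(T^{2} + \left(2 + T\right) T\right) - 2 = \left(T^{2} + T \left(2 + T\right)\right) - 2 = -2 + T^{2} + T \left(2 + T\right)$)
$U{\left(-4 \right)} l{\left(-5 \right)} 20 = - 4 \left(1 - 4\right) \left(-2 + 2 \left(-5\right) + 2 \left(-5\right)^{2}\right) 20 = \left(-4\right) \left(-3\right) \left(-2 - 10 + 2 \cdot 25\right) 20 = 12 \left(-2 - 10 + 50\right) 20 = 12 \cdot 38 \cdot 20 = 456 \cdot 20 = 9120$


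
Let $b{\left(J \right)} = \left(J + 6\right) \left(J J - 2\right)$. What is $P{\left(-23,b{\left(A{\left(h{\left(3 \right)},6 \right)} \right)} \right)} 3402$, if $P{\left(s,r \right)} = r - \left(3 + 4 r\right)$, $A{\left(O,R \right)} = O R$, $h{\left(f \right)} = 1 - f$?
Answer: $8685306$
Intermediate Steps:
$b{\left(J \right)} = \left(-2 + J^{2}\right) \left(6 + J\right)$ ($b{\left(J \right)} = \left(6 + J\right) \left(J^{2} - 2\right) = \left(6 + J\right) \left(-2 + J^{2}\right) = \left(-2 + J^{2}\right) \left(6 + J\right)$)
$P{\left(s,r \right)} = -3 - 3 r$ ($P{\left(s,r \right)} = r - \left(3 + 4 r\right) = -3 - 3 r$)
$P{\left(-23,b{\left(A{\left(h{\left(3 \right)},6 \right)} \right)} \right)} 3402 = \left(-3 - 3 \left(-12 + \left(\left(1 - 3\right) 6\right)^{3} - 2 \left(1 - 3\right) 6 + 6 \left(\left(1 - 3\right) 6\right)^{2}\right)\right) 3402 = \left(-3 - 3 \left(-12 + \left(\left(-2\right) 6\right)^{3} - 2 \left(\left(-2\right) 6\right) + 6 \left(\left(-2\right) 6\right)^{2}\right)\right) 3402 = \left(-3 - 3 \left(-12 + \left(-12\right)^{3} - -24 + 6 \left(-12\right)^{2}\right)\right) 3402 = \left(-3 - 3 \left(-12 - 1728 + 24 + 6 \cdot 144\right)\right) 3402 = \left(-3 - 3 \left(-12 - 1728 + 24 + 864\right)\right) 3402 = \left(-3 - -2556\right) 3402 = \left(-3 + 2556\right) 3402 = 2553 \cdot 3402 = 8685306$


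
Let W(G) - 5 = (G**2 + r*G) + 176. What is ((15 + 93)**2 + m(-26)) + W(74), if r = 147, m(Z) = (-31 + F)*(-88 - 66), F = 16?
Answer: 30509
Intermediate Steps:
m(Z) = 2310 (m(Z) = (-31 + 16)*(-88 - 66) = -15*(-154) = 2310)
W(G) = 181 + G**2 + 147*G (W(G) = 5 + ((G**2 + 147*G) + 176) = 5 + (176 + G**2 + 147*G) = 181 + G**2 + 147*G)
((15 + 93)**2 + m(-26)) + W(74) = ((15 + 93)**2 + 2310) + (181 + 74**2 + 147*74) = (108**2 + 2310) + (181 + 5476 + 10878) = (11664 + 2310) + 16535 = 13974 + 16535 = 30509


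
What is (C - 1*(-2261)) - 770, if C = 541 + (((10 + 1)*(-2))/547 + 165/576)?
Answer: 213434629/105024 ≈ 2032.2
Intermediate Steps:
C = 56843845/105024 (C = 541 + ((11*(-2))*(1/547) + 165*(1/576)) = 541 + (-22*1/547 + 55/192) = 541 + (-22/547 + 55/192) = 541 + 25861/105024 = 56843845/105024 ≈ 541.25)
(C - 1*(-2261)) - 770 = (56843845/105024 - 1*(-2261)) - 770 = (56843845/105024 + 2261) - 770 = 294303109/105024 - 770 = 213434629/105024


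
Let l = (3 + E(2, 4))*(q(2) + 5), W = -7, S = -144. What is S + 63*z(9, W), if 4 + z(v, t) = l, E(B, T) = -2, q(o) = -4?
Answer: -333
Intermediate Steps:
l = 1 (l = (3 - 2)*(-4 + 5) = 1*1 = 1)
z(v, t) = -3 (z(v, t) = -4 + 1 = -3)
S + 63*z(9, W) = -144 + 63*(-3) = -144 - 189 = -333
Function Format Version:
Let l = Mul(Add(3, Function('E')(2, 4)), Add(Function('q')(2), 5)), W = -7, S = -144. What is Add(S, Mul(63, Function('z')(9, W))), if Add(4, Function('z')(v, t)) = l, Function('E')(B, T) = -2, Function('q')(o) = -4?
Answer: -333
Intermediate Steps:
l = 1 (l = Mul(Add(3, -2), Add(-4, 5)) = Mul(1, 1) = 1)
Function('z')(v, t) = -3 (Function('z')(v, t) = Add(-4, 1) = -3)
Add(S, Mul(63, Function('z')(9, W))) = Add(-144, Mul(63, -3)) = Add(-144, -189) = -333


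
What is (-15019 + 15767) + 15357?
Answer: 16105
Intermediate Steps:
(-15019 + 15767) + 15357 = 748 + 15357 = 16105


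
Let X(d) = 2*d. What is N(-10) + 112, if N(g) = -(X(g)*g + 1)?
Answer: -89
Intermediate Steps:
N(g) = -1 - 2*g² (N(g) = -((2*g)*g + 1) = -(2*g² + 1) = -(1 + 2*g²) = -1 - 2*g²)
N(-10) + 112 = (-1 - 2*(-10)²) + 112 = (-1 - 2*100) + 112 = (-1 - 200) + 112 = -201 + 112 = -89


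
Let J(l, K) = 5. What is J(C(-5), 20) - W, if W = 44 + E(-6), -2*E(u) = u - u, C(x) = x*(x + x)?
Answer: -39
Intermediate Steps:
C(x) = 2*x² (C(x) = x*(2*x) = 2*x²)
E(u) = 0 (E(u) = -(u - u)/2 = -½*0 = 0)
W = 44 (W = 44 + 0 = 44)
J(C(-5), 20) - W = 5 - 1*44 = 5 - 44 = -39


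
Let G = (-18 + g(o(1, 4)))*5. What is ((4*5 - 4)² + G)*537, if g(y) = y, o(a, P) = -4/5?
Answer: 86994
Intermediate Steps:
o(a, P) = -⅘ (o(a, P) = -4*⅕ = -⅘)
G = -94 (G = (-18 - ⅘)*5 = -94/5*5 = -94)
((4*5 - 4)² + G)*537 = ((4*5 - 4)² - 94)*537 = ((20 - 4)² - 94)*537 = (16² - 94)*537 = (256 - 94)*537 = 162*537 = 86994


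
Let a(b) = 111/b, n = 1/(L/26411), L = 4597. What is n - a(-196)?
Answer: 5686823/901012 ≈ 6.3116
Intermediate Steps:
n = 26411/4597 (n = 1/(4597/26411) = 26411/4597 ≈ 5.7453)
n - a(-196) = 26411/4597 - 111/(-196) = 26411/4597 - 111*(-1)/196 = 26411/4597 - 1*(-111/196) = 26411/4597 + 111/196 = 5686823/901012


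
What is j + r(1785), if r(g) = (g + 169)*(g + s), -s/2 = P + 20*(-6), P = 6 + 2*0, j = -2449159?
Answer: 1484243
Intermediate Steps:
P = 6 (P = 6 + 0 = 6)
s = 228 (s = -2*(6 + 20*(-6)) = -2*(6 - 120) = -2*(-114) = 228)
r(g) = (169 + g)*(228 + g) (r(g) = (g + 169)*(g + 228) = (169 + g)*(228 + g))
j + r(1785) = -2449159 + (38532 + 1785² + 397*1785) = -2449159 + (38532 + 3186225 + 708645) = -2449159 + 3933402 = 1484243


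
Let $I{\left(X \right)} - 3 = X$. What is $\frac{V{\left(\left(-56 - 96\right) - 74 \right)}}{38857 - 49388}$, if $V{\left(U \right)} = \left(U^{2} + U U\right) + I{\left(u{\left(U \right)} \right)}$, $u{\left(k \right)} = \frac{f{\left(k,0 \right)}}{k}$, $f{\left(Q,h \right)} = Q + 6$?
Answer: $- \frac{11543625}{1190003} \approx -9.7005$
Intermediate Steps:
$f{\left(Q,h \right)} = 6 + Q$
$u{\left(k \right)} = \frac{6 + k}{k}$
$I{\left(X \right)} = 3 + X$
$V{\left(U \right)} = 3 + 2 U^{2} + \frac{6 + U}{U}$ ($V{\left(U \right)} = \left(U^{2} + U U\right) + \left(3 + \frac{6 + U}{U}\right) = \left(U^{2} + U^{2}\right) + \left(3 + \frac{6 + U}{U}\right) = 2 U^{2} + \left(3 + \frac{6 + U}{U}\right) = 3 + 2 U^{2} + \frac{6 + U}{U}$)
$\frac{V{\left(\left(-56 - 96\right) - 74 \right)}}{38857 - 49388} = \frac{4 + 2 \left(\left(-56 - 96\right) - 74\right)^{2} + \frac{6}{\left(-56 - 96\right) - 74}}{38857 - 49388} = \frac{4 + 2 \left(-152 - 74\right)^{2} + \frac{6}{-152 - 74}}{-10531} = \left(4 + 2 \left(-226\right)^{2} + \frac{6}{-226}\right) \left(- \frac{1}{10531}\right) = \left(4 + 2 \cdot 51076 + 6 \left(- \frac{1}{226}\right)\right) \left(- \frac{1}{10531}\right) = \left(4 + 102152 - \frac{3}{113}\right) \left(- \frac{1}{10531}\right) = \frac{11543625}{113} \left(- \frac{1}{10531}\right) = - \frac{11543625}{1190003}$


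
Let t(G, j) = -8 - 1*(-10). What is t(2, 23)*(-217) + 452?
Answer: 18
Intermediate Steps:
t(G, j) = 2 (t(G, j) = -8 + 10 = 2)
t(2, 23)*(-217) + 452 = 2*(-217) + 452 = -434 + 452 = 18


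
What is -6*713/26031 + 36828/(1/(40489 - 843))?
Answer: 12669139217750/8677 ≈ 1.4601e+9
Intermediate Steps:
-6*713/26031 + 36828/(1/(40489 - 843)) = -4278*1/26031 + 36828/(1/39646) = -1426/8677 + 36828/(1/39646) = -1426/8677 + 36828*39646 = -1426/8677 + 1460082888 = 12669139217750/8677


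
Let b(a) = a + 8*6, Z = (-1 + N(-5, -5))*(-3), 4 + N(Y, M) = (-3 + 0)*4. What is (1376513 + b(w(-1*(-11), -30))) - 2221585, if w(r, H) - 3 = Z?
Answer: -844970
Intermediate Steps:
N(Y, M) = -16 (N(Y, M) = -4 + (-3 + 0)*4 = -4 - 3*4 = -4 - 12 = -16)
Z = 51 (Z = (-1 - 16)*(-3) = -17*(-3) = 51)
w(r, H) = 54 (w(r, H) = 3 + 51 = 54)
b(a) = 48 + a (b(a) = a + 48 = 48 + a)
(1376513 + b(w(-1*(-11), -30))) - 2221585 = (1376513 + (48 + 54)) - 2221585 = (1376513 + 102) - 2221585 = 1376615 - 2221585 = -844970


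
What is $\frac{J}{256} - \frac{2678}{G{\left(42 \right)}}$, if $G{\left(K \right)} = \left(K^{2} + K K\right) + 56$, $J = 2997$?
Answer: $\frac{2455}{224} \approx 10.96$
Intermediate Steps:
$G{\left(K \right)} = 56 + 2 K^{2}$ ($G{\left(K \right)} = \left(K^{2} + K^{2}\right) + 56 = 2 K^{2} + 56 = 56 + 2 K^{2}$)
$\frac{J}{256} - \frac{2678}{G{\left(42 \right)}} = \frac{2997}{256} - \frac{2678}{56 + 2 \cdot 42^{2}} = 2997 \cdot \frac{1}{256} - \frac{2678}{56 + 2 \cdot 1764} = \frac{2997}{256} - \frac{2678}{56 + 3528} = \frac{2997}{256} - \frac{2678}{3584} = \frac{2997}{256} - \frac{1339}{1792} = \frac{2455}{224}$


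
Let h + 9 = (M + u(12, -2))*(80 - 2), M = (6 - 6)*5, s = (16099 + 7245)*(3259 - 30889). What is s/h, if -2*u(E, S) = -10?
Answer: -214998240/127 ≈ -1.6929e+6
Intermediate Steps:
s = -644994720 (s = 23344*(-27630) = -644994720)
M = 0 (M = 0*5 = 0)
u(E, S) = 5 (u(E, S) = -1/2*(-10) = 5)
h = 381 (h = -9 + (0 + 5)*(80 - 2) = -9 + 5*78 = -9 + 390 = 381)
s/h = -644994720/381 = -644994720*1/381 = -214998240/127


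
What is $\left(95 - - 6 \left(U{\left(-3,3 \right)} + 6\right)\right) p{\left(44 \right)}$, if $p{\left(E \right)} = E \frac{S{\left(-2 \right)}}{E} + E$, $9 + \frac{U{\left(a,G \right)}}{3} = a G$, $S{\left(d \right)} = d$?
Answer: $-8106$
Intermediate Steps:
$U{\left(a,G \right)} = -27 + 3 G a$ ($U{\left(a,G \right)} = -27 + 3 a G = -27 + 3 G a$)
$p{\left(E \right)} = -2 + E$ ($p{\left(E \right)} = E \left(- \frac{2}{E}\right) + E = -2 + E$)
$\left(95 - - 6 \left(U{\left(-3,3 \right)} + 6\right)\right) p{\left(44 \right)} = \left(95 - - 6 \left(\left(-27 + 3 \cdot 3 \left(-3\right)\right) + 6\right)\right) \left(-2 + 44\right) = \left(95 - - 6 \left(\left(-27 - 27\right) + 6\right)\right) 42 = \left(95 - - 6 \left(-54 + 6\right)\right) 42 = \left(95 - \left(-6\right) \left(-48\right)\right) 42 = \left(95 - 288\right) 42 = \left(-193\right) 42 = -8106$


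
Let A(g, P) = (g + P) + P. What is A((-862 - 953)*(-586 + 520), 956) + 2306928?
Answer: 2428630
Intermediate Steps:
A(g, P) = g + 2*P (A(g, P) = (P + g) + P = g + 2*P)
A((-862 - 953)*(-586 + 520), 956) + 2306928 = ((-862 - 953)*(-586 + 520) + 2*956) + 2306928 = (-1815*(-66) + 1912) + 2306928 = (119790 + 1912) + 2306928 = 121702 + 2306928 = 2428630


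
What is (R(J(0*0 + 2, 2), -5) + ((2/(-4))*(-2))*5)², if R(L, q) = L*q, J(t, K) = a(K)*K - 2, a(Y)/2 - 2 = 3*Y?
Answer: 21025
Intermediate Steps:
a(Y) = 4 + 6*Y (a(Y) = 4 + 2*(3*Y) = 4 + 6*Y)
J(t, K) = -2 + K*(4 + 6*K) (J(t, K) = (4 + 6*K)*K - 2 = K*(4 + 6*K) - 2 = -2 + K*(4 + 6*K))
(R(J(0*0 + 2, 2), -5) + ((2/(-4))*(-2))*5)² = ((-2 + 2*2*(2 + 3*2))*(-5) + ((2/(-4))*(-2))*5)² = ((-2 + 2*2*(2 + 6))*(-5) + ((2*(-¼))*(-2))*5)² = ((-2 + 2*2*8)*(-5) - ½*(-2)*5)² = ((-2 + 32)*(-5) + 1*5)² = (30*(-5) + 5)² = (-150 + 5)² = (-145)² = 21025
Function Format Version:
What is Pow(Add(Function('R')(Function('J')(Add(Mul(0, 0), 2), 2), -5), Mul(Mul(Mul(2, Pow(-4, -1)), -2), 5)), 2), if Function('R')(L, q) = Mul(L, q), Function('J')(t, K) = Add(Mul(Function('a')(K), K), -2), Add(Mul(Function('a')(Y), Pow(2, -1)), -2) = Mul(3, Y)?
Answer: 21025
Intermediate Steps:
Function('a')(Y) = Add(4, Mul(6, Y)) (Function('a')(Y) = Add(4, Mul(2, Mul(3, Y))) = Add(4, Mul(6, Y)))
Function('J')(t, K) = Add(-2, Mul(K, Add(4, Mul(6, K)))) (Function('J')(t, K) = Add(Mul(Add(4, Mul(6, K)), K), -2) = Add(Mul(K, Add(4, Mul(6, K))), -2) = Add(-2, Mul(K, Add(4, Mul(6, K)))))
Pow(Add(Function('R')(Function('J')(Add(Mul(0, 0), 2), 2), -5), Mul(Mul(Mul(2, Pow(-4, -1)), -2), 5)), 2) = Pow(Add(Mul(Add(-2, Mul(2, 2, Add(2, Mul(3, 2)))), -5), Mul(Mul(Mul(2, Pow(-4, -1)), -2), 5)), 2) = Pow(Add(Mul(Add(-2, Mul(2, 2, Add(2, 6))), -5), Mul(Mul(Mul(2, Rational(-1, 4)), -2), 5)), 2) = Pow(Add(Mul(Add(-2, Mul(2, 2, 8)), -5), Mul(Mul(Rational(-1, 2), -2), 5)), 2) = Pow(Add(Mul(Add(-2, 32), -5), Mul(1, 5)), 2) = Pow(Add(Mul(30, -5), 5), 2) = Pow(Add(-150, 5), 2) = Pow(-145, 2) = 21025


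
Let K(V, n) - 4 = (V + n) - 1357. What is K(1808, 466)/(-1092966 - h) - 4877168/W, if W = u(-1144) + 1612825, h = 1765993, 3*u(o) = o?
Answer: -41835325226187/13829730998429 ≈ -3.0250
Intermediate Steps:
K(V, n) = -1353 + V + n (K(V, n) = 4 + ((V + n) - 1357) = 4 + (-1357 + V + n) = -1353 + V + n)
u(o) = o/3
W = 4837331/3 (W = (⅓)*(-1144) + 1612825 = -1144/3 + 1612825 = 4837331/3 ≈ 1.6124e+6)
K(1808, 466)/(-1092966 - h) - 4877168/W = (-1353 + 1808 + 466)/(-1092966 - 1*1765993) - 4877168/4837331/3 = 921/(-1092966 - 1765993) - 4877168*3/4837331 = 921/(-2858959) - 14631504/4837331 = 921*(-1/2858959) - 14631504/4837331 = -921/2858959 - 14631504/4837331 = -41835325226187/13829730998429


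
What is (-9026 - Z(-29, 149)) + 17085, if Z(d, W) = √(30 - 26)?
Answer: 8057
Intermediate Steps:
Z(d, W) = 2 (Z(d, W) = √4 = 2)
(-9026 - Z(-29, 149)) + 17085 = (-9026 - 1*2) + 17085 = (-9026 - 2) + 17085 = -9028 + 17085 = 8057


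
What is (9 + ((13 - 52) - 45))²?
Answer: 5625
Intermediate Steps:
(9 + ((13 - 52) - 45))² = (9 + (-39 - 45))² = (9 - 84)² = (-75)² = 5625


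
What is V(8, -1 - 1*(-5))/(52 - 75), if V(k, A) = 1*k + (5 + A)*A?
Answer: -44/23 ≈ -1.9130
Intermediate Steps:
V(k, A) = k + A*(5 + A)
V(8, -1 - 1*(-5))/(52 - 75) = (8 + (-1 - 1*(-5))² + 5*(-1 - 1*(-5)))/(52 - 75) = (8 + (-1 + 5)² + 5*(-1 + 5))/(-23) = -(8 + 4² + 5*4)/23 = -(8 + 16 + 20)/23 = -1/23*44 = -44/23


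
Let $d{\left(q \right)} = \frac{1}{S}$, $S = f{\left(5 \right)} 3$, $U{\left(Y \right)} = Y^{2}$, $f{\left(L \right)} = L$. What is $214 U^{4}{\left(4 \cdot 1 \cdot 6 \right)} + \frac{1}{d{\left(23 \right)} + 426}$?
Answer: $\frac{150547145240346639}{6391} \approx 2.3556 \cdot 10^{13}$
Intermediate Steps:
$S = 15$ ($S = 5 \cdot 3 = 15$)
$d{\left(q \right)} = \frac{1}{15}$
$214 U^{4}{\left(4 \cdot 1 \cdot 6 \right)} + \frac{1}{d{\left(23 \right)} + 426} = 214 \left(\left(4 \cdot 1 \cdot 6\right)^{2}\right)^{4} + \frac{1}{\frac{1}{15} + 426} = 214 \left(\left(4 \cdot 6\right)^{2}\right)^{4} + \frac{1}{\frac{6391}{15}} = 214 \left(24^{2}\right)^{4} + \frac{15}{6391} = 214 \cdot 576^{4} + \frac{15}{6391} = 214 \cdot 110075314176 + \frac{15}{6391} = 23556117233664 + \frac{15}{6391} = \frac{150547145240346639}{6391}$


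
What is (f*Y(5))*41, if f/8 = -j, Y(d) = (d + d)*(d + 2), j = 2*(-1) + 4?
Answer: -45920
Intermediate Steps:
j = 2 (j = -2 + 4 = 2)
Y(d) = 2*d*(2 + d) (Y(d) = (2*d)*(2 + d) = 2*d*(2 + d))
f = -16 (f = 8*(-1*2) = 8*(-2) = -16)
(f*Y(5))*41 = -32*5*(2 + 5)*41 = -32*5*7*41 = -16*70*41 = -1120*41 = -45920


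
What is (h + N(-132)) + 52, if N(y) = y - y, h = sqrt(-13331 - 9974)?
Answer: 52 + I*sqrt(23305) ≈ 52.0 + 152.66*I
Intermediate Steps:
h = I*sqrt(23305) (h = sqrt(-23305) = I*sqrt(23305) ≈ 152.66*I)
N(y) = 0
(h + N(-132)) + 52 = (I*sqrt(23305) + 0) + 52 = I*sqrt(23305) + 52 = 52 + I*sqrt(23305)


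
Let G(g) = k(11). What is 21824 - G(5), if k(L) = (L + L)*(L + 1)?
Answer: 21560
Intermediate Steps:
k(L) = 2*L*(1 + L) (k(L) = (2*L)*(1 + L) = 2*L*(1 + L))
G(g) = 264 (G(g) = 2*11*(1 + 11) = 2*11*12 = 264)
21824 - G(5) = 21824 - 1*264 = 21824 - 264 = 21560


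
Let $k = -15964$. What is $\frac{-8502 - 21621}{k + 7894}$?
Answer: $\frac{10041}{2690} \approx 3.7327$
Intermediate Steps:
$\frac{-8502 - 21621}{k + 7894} = \frac{-8502 - 21621}{-15964 + 7894} = - \frac{30123}{-8070} = \left(-30123\right) \left(- \frac{1}{8070}\right) = \frac{10041}{2690}$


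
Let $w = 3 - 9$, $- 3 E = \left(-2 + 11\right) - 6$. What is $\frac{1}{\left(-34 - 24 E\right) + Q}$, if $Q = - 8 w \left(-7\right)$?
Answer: $- \frac{1}{346} \approx -0.0028902$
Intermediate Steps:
$E = -1$ ($E = - \frac{\left(-2 + 11\right) - 6}{3} = - \frac{9 - 6}{3} = \left(- \frac{1}{3}\right) 3 = -1$)
$w = -6$ ($w = 3 - 9 = -6$)
$Q = -336$ ($Q = \left(-8\right) \left(-6\right) \left(-7\right) = 48 \left(-7\right) = -336$)
$\frac{1}{\left(-34 - 24 E\right) + Q} = \frac{1}{\left(-34 - -24\right) - 336} = \frac{1}{\left(-34 + 24\right) - 336} = \frac{1}{-10 - 336} = \frac{1}{-346} = - \frac{1}{346}$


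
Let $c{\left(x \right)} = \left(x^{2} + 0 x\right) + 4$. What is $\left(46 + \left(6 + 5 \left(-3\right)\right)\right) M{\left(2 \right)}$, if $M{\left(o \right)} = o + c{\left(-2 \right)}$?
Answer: $370$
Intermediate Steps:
$c{\left(x \right)} = 4 + x^{2}$ ($c{\left(x \right)} = \left(x^{2} + 0\right) + 4 = x^{2} + 4 = 4 + x^{2}$)
$M{\left(o \right)} = 8 + o$ ($M{\left(o \right)} = o + \left(4 + \left(-2\right)^{2}\right) = o + \left(4 + 4\right) = o + 8 = 8 + o$)
$\left(46 + \left(6 + 5 \left(-3\right)\right)\right) M{\left(2 \right)} = \left(46 + \left(6 + 5 \left(-3\right)\right)\right) \left(8 + 2\right) = \left(46 + \left(6 - 15\right)\right) 10 = \left(46 - 9\right) 10 = 37 \cdot 10 = 370$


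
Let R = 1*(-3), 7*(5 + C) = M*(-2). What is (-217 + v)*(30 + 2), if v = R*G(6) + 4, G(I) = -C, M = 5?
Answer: -52032/7 ≈ -7433.1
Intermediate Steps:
C = -45/7 (C = -5 + (5*(-2))/7 = -5 + (1/7)*(-10) = -5 - 10/7 = -45/7 ≈ -6.4286)
G(I) = 45/7 (G(I) = -1*(-45/7) = 45/7)
R = -3
v = -107/7 (v = -3*45/7 + 4 = -135/7 + 4 = -107/7 ≈ -15.286)
(-217 + v)*(30 + 2) = (-217 - 107/7)*(30 + 2) = -1626/7*32 = -52032/7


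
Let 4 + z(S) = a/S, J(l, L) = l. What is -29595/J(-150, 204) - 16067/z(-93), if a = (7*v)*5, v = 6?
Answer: 1340883/485 ≈ 2764.7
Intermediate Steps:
a = 210 (a = (7*6)*5 = 42*5 = 210)
z(S) = -4 + 210/S
-29595/J(-150, 204) - 16067/z(-93) = -29595/(-150) - 16067/(-4 + 210/(-93)) = -29595*(-1/150) - 16067/(-4 + 210*(-1/93)) = 1973/10 - 16067/(-4 - 70/31) = 1973/10 - 16067/(-194/31) = 1973/10 - 16067*(-31/194) = 1973/10 + 498077/194 = 1340883/485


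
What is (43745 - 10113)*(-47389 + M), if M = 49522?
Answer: 71737056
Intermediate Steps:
(43745 - 10113)*(-47389 + M) = (43745 - 10113)*(-47389 + 49522) = 33632*2133 = 71737056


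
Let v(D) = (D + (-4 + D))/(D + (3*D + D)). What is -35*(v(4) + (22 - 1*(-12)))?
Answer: -1197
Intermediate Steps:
v(D) = (-4 + 2*D)/(5*D) (v(D) = (-4 + 2*D)/(D + 4*D) = (-4 + 2*D)/((5*D)) = (-4 + 2*D)*(1/(5*D)) = (-4 + 2*D)/(5*D))
-35*(v(4) + (22 - 1*(-12))) = -35*((2/5)*(-2 + 4)/4 + (22 - 1*(-12))) = -35*((2/5)*(1/4)*2 + (22 + 12)) = -35*(1/5 + 34) = -35*171/5 = -1197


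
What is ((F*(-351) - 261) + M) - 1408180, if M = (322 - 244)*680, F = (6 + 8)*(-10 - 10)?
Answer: -1257121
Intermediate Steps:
F = -280 (F = 14*(-20) = -280)
M = 53040 (M = 78*680 = 53040)
((F*(-351) - 261) + M) - 1408180 = ((-280*(-351) - 261) + 53040) - 1408180 = ((98280 - 261) + 53040) - 1408180 = (98019 + 53040) - 1408180 = 151059 - 1408180 = -1257121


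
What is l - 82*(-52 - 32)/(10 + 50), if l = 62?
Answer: 884/5 ≈ 176.80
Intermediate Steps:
l - 82*(-52 - 32)/(10 + 50) = 62 - 82*(-52 - 32)/(10 + 50) = 62 - (-6888)/60 = 62 - 82*(-7/5) = 62 + 574/5 = 884/5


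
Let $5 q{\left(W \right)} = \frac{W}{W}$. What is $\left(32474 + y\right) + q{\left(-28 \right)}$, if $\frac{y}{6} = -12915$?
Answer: $- \frac{225079}{5} \approx -45016.0$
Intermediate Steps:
$y = -77490$ ($y = 6 \left(-12915\right) = -77490$)
$q{\left(W \right)} = \frac{1}{5}$ ($q{\left(W \right)} = \frac{W \frac{1}{W}}{5} = \frac{1}{5} \cdot 1 = \frac{1}{5}$)
$\left(32474 + y\right) + q{\left(-28 \right)} = \left(32474 - 77490\right) + \frac{1}{5} = -45016 + \frac{1}{5} = - \frac{225079}{5}$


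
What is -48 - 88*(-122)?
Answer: 10688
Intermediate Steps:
-48 - 88*(-122) = -48 + 10736 = 10688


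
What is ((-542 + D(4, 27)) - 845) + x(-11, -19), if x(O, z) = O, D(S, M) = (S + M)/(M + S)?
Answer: -1397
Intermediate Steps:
D(S, M) = 1 (D(S, M) = (M + S)/(M + S) = 1)
((-542 + D(4, 27)) - 845) + x(-11, -19) = ((-542 + 1) - 845) - 11 = (-541 - 845) - 11 = -1386 - 11 = -1397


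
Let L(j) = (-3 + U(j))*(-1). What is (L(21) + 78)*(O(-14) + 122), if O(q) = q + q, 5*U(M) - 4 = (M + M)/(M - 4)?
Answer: 127370/17 ≈ 7492.4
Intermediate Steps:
U(M) = ⅘ + 2*M/(5*(-4 + M)) (U(M) = ⅘ + ((M + M)/(M - 4))/5 = ⅘ + ((2*M)/(-4 + M))/5 = ⅘ + (2*M/(-4 + M))/5 = ⅘ + 2*M/(5*(-4 + M)))
O(q) = 2*q
L(j) = 3 - 2*(-8 + 3*j)/(5*(-4 + j)) (L(j) = (-3 + 2*(-8 + 3*j)/(5*(-4 + j)))*(-1) = 3 - 2*(-8 + 3*j)/(5*(-4 + j)))
(L(21) + 78)*(O(-14) + 122) = ((-44 + 9*21)/(5*(-4 + 21)) + 78)*(2*(-14) + 122) = ((⅕)*(-44 + 189)/17 + 78)*(-28 + 122) = ((⅕)*(1/17)*145 + 78)*94 = (29/17 + 78)*94 = (1355/17)*94 = 127370/17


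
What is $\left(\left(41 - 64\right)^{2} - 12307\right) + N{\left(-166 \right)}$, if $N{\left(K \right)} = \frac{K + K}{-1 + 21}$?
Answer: $- \frac{58973}{5} \approx -11795.0$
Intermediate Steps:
$N{\left(K \right)} = \frac{K}{10}$ ($N{\left(K \right)} = \frac{2 K}{20} = 2 K \frac{1}{20} = \frac{K}{10}$)
$\left(\left(41 - 64\right)^{2} - 12307\right) + N{\left(-166 \right)} = \left(\left(41 - 64\right)^{2} - 12307\right) + \frac{1}{10} \left(-166\right) = \left(\left(-23\right)^{2} - 12307\right) - \frac{83}{5} = \left(529 - 12307\right) - \frac{83}{5} = -11778 - \frac{83}{5} = - \frac{58973}{5}$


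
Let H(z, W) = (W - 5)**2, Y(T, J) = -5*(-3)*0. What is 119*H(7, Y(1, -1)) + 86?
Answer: 3061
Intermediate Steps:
Y(T, J) = 0 (Y(T, J) = 15*0 = 0)
H(z, W) = (-5 + W)**2
119*H(7, Y(1, -1)) + 86 = 119*(-5 + 0)**2 + 86 = 119*(-5)**2 + 86 = 119*25 + 86 = 2975 + 86 = 3061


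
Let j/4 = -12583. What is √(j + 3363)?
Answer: I*√46969 ≈ 216.72*I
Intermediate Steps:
j = -50332 (j = 4*(-12583) = -50332)
√(j + 3363) = √(-50332 + 3363) = √(-46969) = I*√46969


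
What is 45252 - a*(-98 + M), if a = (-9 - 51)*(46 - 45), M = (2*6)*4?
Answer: 42252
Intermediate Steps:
M = 48 (M = 12*4 = 48)
a = -60 (a = -60*1 = -60)
45252 - a*(-98 + M) = 45252 - (-60)*(-98 + 48) = 45252 - (-60)*(-50) = 45252 - 1*3000 = 45252 - 3000 = 42252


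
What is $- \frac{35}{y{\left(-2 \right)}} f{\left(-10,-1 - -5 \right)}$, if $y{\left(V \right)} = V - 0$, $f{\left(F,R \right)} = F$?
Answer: $-175$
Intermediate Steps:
$y{\left(V \right)} = V$ ($y{\left(V \right)} = V + 0 = V$)
$- \frac{35}{y{\left(-2 \right)}} f{\left(-10,-1 - -5 \right)} = - \frac{35}{-2} \left(-10\right) = \left(-35\right) \left(- \frac{1}{2}\right) \left(-10\right) = \frac{35}{2} \left(-10\right) = -175$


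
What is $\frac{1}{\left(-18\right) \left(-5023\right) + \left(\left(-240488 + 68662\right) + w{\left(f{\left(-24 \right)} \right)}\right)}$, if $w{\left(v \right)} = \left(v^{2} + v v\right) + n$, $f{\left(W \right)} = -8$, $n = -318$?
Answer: $- \frac{1}{81602} \approx -1.2255 \cdot 10^{-5}$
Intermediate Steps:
$w{\left(v \right)} = -318 + 2 v^{2}$ ($w{\left(v \right)} = \left(v^{2} + v v\right) - 318 = \left(v^{2} + v^{2}\right) - 318 = 2 v^{2} - 318 = -318 + 2 v^{2}$)
$\frac{1}{\left(-18\right) \left(-5023\right) + \left(\left(-240488 + 68662\right) + w{\left(f{\left(-24 \right)} \right)}\right)} = \frac{1}{\left(-18\right) \left(-5023\right) + \left(\left(-240488 + 68662\right) - \left(318 - 2 \left(-8\right)^{2}\right)\right)} = \frac{1}{90414 + \left(-171826 + \left(-318 + 2 \cdot 64\right)\right)} = \frac{1}{90414 + \left(-171826 + \left(-318 + 128\right)\right)} = \frac{1}{90414 - 172016} = \frac{1}{-81602} = - \frac{1}{81602}$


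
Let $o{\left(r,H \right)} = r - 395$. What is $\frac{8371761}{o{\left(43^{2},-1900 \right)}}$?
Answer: $\frac{8371761}{1454} \approx 5757.7$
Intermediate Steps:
$o{\left(r,H \right)} = -395 + r$ ($o{\left(r,H \right)} = r - 395 = -395 + r$)
$\frac{8371761}{o{\left(43^{2},-1900 \right)}} = \frac{8371761}{-395 + 43^{2}} = \frac{8371761}{-395 + 1849} = \frac{8371761}{1454}$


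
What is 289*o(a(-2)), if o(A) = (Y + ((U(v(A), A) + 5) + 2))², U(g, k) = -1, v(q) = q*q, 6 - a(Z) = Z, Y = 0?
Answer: 10404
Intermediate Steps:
a(Z) = 6 - Z
v(q) = q²
o(A) = 36 (o(A) = (0 + ((-1 + 5) + 2))² = (0 + (4 + 2))² = (0 + 6)² = 6² = 36)
289*o(a(-2)) = 289*36 = 10404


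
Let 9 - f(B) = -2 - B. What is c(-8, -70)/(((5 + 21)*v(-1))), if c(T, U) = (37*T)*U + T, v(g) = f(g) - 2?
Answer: 2589/26 ≈ 99.577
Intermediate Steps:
f(B) = 11 + B (f(B) = 9 - (-2 - B) = 9 + (2 + B) = 11 + B)
v(g) = 9 + g (v(g) = (11 + g) - 2 = 9 + g)
c(T, U) = T + 37*T*U (c(T, U) = 37*T*U + T = T + 37*T*U)
c(-8, -70)/(((5 + 21)*v(-1))) = (-8*(1 + 37*(-70)))/(((5 + 21)*(9 - 1))) = (-8*(1 - 2590))/((26*8)) = -8*(-2589)/208 = 20712*(1/208) = 2589/26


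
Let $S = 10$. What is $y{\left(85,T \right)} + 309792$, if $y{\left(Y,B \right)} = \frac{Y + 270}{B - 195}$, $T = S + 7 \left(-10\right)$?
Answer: $\frac{15799321}{51} \approx 3.0979 \cdot 10^{5}$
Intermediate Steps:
$T = -60$ ($T = 10 + 7 \left(-10\right) = 10 - 70 = -60$)
$y{\left(Y,B \right)} = \frac{270 + Y}{-195 + B}$
$y{\left(85,T \right)} + 309792 = \frac{270 + 85}{-195 - 60} + 309792 = \frac{1}{-255} \cdot 355 + 309792 = \left(- \frac{1}{255}\right) 355 + 309792 = - \frac{71}{51} + 309792 = \frac{15799321}{51}$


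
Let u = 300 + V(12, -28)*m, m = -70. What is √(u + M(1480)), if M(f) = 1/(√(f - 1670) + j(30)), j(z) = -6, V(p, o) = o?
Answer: √((13559 - 2260*I*√190)/(6 - I*√190)) ≈ 47.539 - 0.0006*I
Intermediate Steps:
M(f) = 1/(-6 + √(-1670 + f)) (M(f) = 1/(√(f - 1670) - 6) = 1/(√(-1670 + f) - 6) = 1/(-6 + √(-1670 + f)))
u = 2260 (u = 300 - 28*(-70) = 300 + 1960 = 2260)
√(u + M(1480)) = √(2260 + 1/(-6 + √(-1670 + 1480))) = √(2260 + 1/(-6 + √(-190))) = √(2260 + 1/(-6 + I*√190))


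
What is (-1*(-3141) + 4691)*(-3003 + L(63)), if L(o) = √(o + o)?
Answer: -23519496 + 23496*√14 ≈ -2.3432e+7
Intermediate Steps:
L(o) = √2*√o (L(o) = √(2*o) = √2*√o)
(-1*(-3141) + 4691)*(-3003 + L(63)) = (-1*(-3141) + 4691)*(-3003 + √2*√63) = (3141 + 4691)*(-3003 + √2*(3*√7)) = 7832*(-3003 + 3*√14) = -23519496 + 23496*√14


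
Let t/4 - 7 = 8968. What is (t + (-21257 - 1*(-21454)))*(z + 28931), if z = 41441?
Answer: 2540218084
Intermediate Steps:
t = 35900 (t = 28 + 4*8968 = 28 + 35872 = 35900)
(t + (-21257 - 1*(-21454)))*(z + 28931) = (35900 + (-21257 - 1*(-21454)))*(41441 + 28931) = (35900 + (-21257 + 21454))*70372 = (35900 + 197)*70372 = 36097*70372 = 2540218084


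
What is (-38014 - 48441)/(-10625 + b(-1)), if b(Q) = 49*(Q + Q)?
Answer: 86455/10723 ≈ 8.0626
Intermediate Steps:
b(Q) = 98*Q (b(Q) = 49*(2*Q) = 98*Q)
(-38014 - 48441)/(-10625 + b(-1)) = (-38014 - 48441)/(-10625 + 98*(-1)) = -86455/(-10625 - 98) = -86455/(-10723) = -86455*(-1/10723) = 86455/10723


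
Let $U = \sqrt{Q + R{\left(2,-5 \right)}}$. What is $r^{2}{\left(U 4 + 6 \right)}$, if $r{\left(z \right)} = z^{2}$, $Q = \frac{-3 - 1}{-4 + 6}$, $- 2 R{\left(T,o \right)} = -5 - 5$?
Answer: $13968 + 8064 \sqrt{3} \approx 27935.0$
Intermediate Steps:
$R{\left(T,o \right)} = 5$ ($R{\left(T,o \right)} = - \frac{-5 - 5}{2} = \left(- \frac{1}{2}\right) \left(-10\right) = 5$)
$Q = -2$ ($Q = - \frac{4}{2} = \left(-4\right) \frac{1}{2} = -2$)
$U = \sqrt{3}$ ($U = \sqrt{-2 + 5} = \sqrt{3} \approx 1.732$)
$r^{2}{\left(U 4 + 6 \right)} = \left(\left(\sqrt{3} \cdot 4 + 6\right)^{2}\right)^{2} = \left(\left(4 \sqrt{3} + 6\right)^{2}\right)^{2} = \left(\left(6 + 4 \sqrt{3}\right)^{2}\right)^{2} = \left(6 + 4 \sqrt{3}\right)^{4}$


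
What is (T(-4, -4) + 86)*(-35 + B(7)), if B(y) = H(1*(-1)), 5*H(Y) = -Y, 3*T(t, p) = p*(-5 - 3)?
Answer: -3364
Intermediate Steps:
T(t, p) = -8*p/3 (T(t, p) = (p*(-5 - 3))/3 = (p*(-8))/3 = (-8*p)/3 = -8*p/3)
H(Y) = -Y/5 (H(Y) = (-Y)/5 = -Y/5)
B(y) = ⅕ (B(y) = -(-1)/5 = -⅕*(-1) = ⅕)
(T(-4, -4) + 86)*(-35 + B(7)) = (-8/3*(-4) + 86)*(-35 + ⅕) = (32/3 + 86)*(-174/5) = (290/3)*(-174/5) = -3364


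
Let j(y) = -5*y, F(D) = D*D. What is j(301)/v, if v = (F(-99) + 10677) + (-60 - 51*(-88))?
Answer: -215/3558 ≈ -0.060427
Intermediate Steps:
F(D) = D²
v = 24906 (v = ((-99)² + 10677) + (-60 - 51*(-88)) = (9801 + 10677) + (-60 + 4488) = 20478 + 4428 = 24906)
j(301)/v = -5*301/24906 = -1505*1/24906 = -215/3558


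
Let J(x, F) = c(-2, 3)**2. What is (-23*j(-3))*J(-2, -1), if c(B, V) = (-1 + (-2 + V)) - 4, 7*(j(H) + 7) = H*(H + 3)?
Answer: 2576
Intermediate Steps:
j(H) = -7 + H*(3 + H)/7 (j(H) = -7 + (H*(H + 3))/7 = -7 + (H*(3 + H))/7 = -7 + H*(3 + H)/7)
c(B, V) = -7 + V (c(B, V) = (-3 + V) - 4 = -7 + V)
J(x, F) = 16 (J(x, F) = (-7 + 3)**2 = (-4)**2 = 16)
(-23*j(-3))*J(-2, -1) = -23*(-7 + (1/7)*(-3)**2 + (3/7)*(-3))*16 = -23*(-7 + (1/7)*9 - 9/7)*16 = -23*(-7 + 9/7 - 9/7)*16 = -23*(-7)*16 = 161*16 = 2576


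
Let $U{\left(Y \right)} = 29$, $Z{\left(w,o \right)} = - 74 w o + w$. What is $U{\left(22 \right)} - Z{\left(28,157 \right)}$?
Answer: $325305$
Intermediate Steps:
$Z{\left(w,o \right)} = w - 74 o w$ ($Z{\left(w,o \right)} = - 74 o w + w = w - 74 o w$)
$U{\left(22 \right)} - Z{\left(28,157 \right)} = 29 - 28 \left(1 - 11618\right) = 29 - 28 \left(-11617\right) = 29 - -325276 = 29 + 325276 = 325305$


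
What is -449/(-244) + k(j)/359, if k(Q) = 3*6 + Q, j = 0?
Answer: 165583/87596 ≈ 1.8903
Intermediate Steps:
k(Q) = 18 + Q
-449/(-244) + k(j)/359 = -449/(-244) + (18 + 0)/359 = -449*(-1/244) + 18*(1/359) = 449/244 + 18/359 = 165583/87596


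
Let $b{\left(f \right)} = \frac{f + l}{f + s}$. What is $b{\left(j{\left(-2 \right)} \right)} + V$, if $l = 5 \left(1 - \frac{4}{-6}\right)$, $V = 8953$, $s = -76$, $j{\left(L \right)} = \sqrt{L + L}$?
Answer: $\frac{38810783}{4335} - \frac{253 i}{8670} \approx 8952.9 - 0.029181 i$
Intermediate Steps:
$j{\left(L \right)} = \sqrt{2} \sqrt{L}$ ($j{\left(L \right)} = \sqrt{2 L} = \sqrt{2} \sqrt{L}$)
$l = \frac{25}{3}$ ($l = 5 \left(1 - - \frac{2}{3}\right) = 5 \left(1 + \frac{2}{3}\right) = 5 \cdot \frac{5}{3} = \frac{25}{3} \approx 8.3333$)
$b{\left(f \right)} = \frac{\frac{25}{3} + f}{-76 + f}$ ($b{\left(f \right)} = \frac{f + \frac{25}{3}}{f - 76} = \frac{\frac{25}{3} + f}{-76 + f}$)
$b{\left(j{\left(-2 \right)} \right)} + V = \frac{\frac{25}{3} + \sqrt{2} \sqrt{-2}}{-76 + \sqrt{2} \sqrt{-2}} + 8953 = \frac{\frac{25}{3} + \sqrt{2} i \sqrt{2}}{-76 + \sqrt{2} i \sqrt{2}} + 8953 = \frac{\frac{25}{3} + 2 i}{-76 + 2 i} + 8953 = \frac{-76 - 2 i}{5780} \left(\frac{25}{3} + 2 i\right) + 8953 = \frac{\left(-76 - 2 i\right) \left(\frac{25}{3} + 2 i\right)}{5780} + 8953 = 8953 + \frac{\left(-76 - 2 i\right) \left(\frac{25}{3} + 2 i\right)}{5780}$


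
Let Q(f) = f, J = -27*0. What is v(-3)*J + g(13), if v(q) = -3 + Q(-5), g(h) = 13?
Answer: 13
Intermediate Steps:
J = 0
v(q) = -8 (v(q) = -3 - 5 = -8)
v(-3)*J + g(13) = -8*0 + 13 = 0 + 13 = 13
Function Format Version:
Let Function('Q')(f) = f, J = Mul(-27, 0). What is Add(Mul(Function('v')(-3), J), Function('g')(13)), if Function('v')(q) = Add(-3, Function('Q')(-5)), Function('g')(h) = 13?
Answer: 13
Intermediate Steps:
J = 0
Function('v')(q) = -8 (Function('v')(q) = Add(-3, -5) = -8)
Add(Mul(Function('v')(-3), J), Function('g')(13)) = Add(Mul(-8, 0), 13) = Add(0, 13) = 13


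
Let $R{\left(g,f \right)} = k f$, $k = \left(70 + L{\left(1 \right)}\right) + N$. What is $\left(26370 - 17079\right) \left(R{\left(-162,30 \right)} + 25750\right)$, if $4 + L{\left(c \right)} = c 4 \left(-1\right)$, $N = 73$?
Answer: $276871800$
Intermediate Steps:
$L{\left(c \right)} = -4 - 4 c$ ($L{\left(c \right)} = -4 + c 4 \left(-1\right) = -4 + 4 c \left(-1\right) = -4 - 4 c$)
$k = 135$ ($k = \left(70 - 8\right) + 73 = 62 + 73 = 135$)
$R{\left(g,f \right)} = 135 f$
$\left(26370 - 17079\right) \left(R{\left(-162,30 \right)} + 25750\right) = \left(26370 - 17079\right) \left(135 \cdot 30 + 25750\right) = 9291 \left(4050 + 25750\right) = 9291 \cdot 29800 = 276871800$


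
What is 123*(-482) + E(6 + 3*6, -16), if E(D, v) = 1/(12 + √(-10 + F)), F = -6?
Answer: -2371437/40 - I/40 ≈ -59286.0 - 0.025*I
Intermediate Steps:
E(D, v) = (12 - 4*I)/160 (E(D, v) = 1/(12 + √(-10 - 6)) = 1/(12 + √(-16)) = 1/(12 + 4*I) = (12 - 4*I)/160)
123*(-482) + E(6 + 3*6, -16) = 123*(-482) + (3/40 - I/40) = -59286 + (3/40 - I/40) = -2371437/40 - I/40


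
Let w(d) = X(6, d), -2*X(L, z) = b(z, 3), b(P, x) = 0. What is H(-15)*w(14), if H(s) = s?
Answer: 0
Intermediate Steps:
X(L, z) = 0 (X(L, z) = -½*0 = 0)
w(d) = 0
H(-15)*w(14) = -15*0 = 0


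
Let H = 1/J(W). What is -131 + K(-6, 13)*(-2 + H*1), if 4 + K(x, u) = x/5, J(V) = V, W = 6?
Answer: -1822/15 ≈ -121.47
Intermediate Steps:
H = ⅙ (H = 1/6 = ⅙ ≈ 0.16667)
K(x, u) = -4 + x/5
-131 + K(-6, 13)*(-2 + H*1) = -131 + (-4 + (⅕)*(-6))*(-2 + (⅙)*1) = -131 + (-4 - 6/5)*(-2 + ⅙) = -131 - 26/5*(-11/6) = -131 + 143/15 = -1822/15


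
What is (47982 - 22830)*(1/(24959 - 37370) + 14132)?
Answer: 1470488632384/4137 ≈ 3.5545e+8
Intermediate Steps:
(47982 - 22830)*(1/(24959 - 37370) + 14132) = 25152*(1/(-12411) + 14132) = 25152*(-1/12411 + 14132) = 25152*(175392251/12411) = 1470488632384/4137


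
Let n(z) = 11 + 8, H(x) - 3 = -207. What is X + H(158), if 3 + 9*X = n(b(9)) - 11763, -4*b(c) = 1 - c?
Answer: -13583/9 ≈ -1509.2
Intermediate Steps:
H(x) = -204 (H(x) = 3 - 207 = -204)
b(c) = -¼ + c/4 (b(c) = -(1 - c)/4 = -¼ + c/4)
n(z) = 19
X = -11747/9 (X = -⅓ + (19 - 11763)/9 = -⅓ + (⅑)*(-11744) = -⅓ - 11744/9 = -11747/9 ≈ -1305.2)
X + H(158) = -11747/9 - 204 = -13583/9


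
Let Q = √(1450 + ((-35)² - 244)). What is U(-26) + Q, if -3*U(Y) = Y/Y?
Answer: -⅓ + √2431 ≈ 48.972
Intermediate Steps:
U(Y) = -⅓ (U(Y) = -Y/(3*Y) = -⅓*1 = -⅓)
Q = √2431 (Q = √(1450 + (1225 - 244)) = √(1450 + 981) = √2431 ≈ 49.305)
U(-26) + Q = -⅓ + √2431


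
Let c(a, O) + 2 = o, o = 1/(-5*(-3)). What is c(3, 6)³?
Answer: -24389/3375 ≈ -7.2264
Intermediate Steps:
o = 1/15 ≈ 0.066667
c(a, O) = -29/15 (c(a, O) = -2 + 1/15 = -29/15)
c(3, 6)³ = (-29/15)³ = -24389/3375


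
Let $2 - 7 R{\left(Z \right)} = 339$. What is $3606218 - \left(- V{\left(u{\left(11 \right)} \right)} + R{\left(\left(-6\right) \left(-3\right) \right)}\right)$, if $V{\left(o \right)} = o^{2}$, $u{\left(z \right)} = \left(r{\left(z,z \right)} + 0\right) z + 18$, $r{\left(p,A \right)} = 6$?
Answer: $\frac{25293255}{7} \approx 3.6133 \cdot 10^{6}$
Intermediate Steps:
$R{\left(Z \right)} = - \frac{337}{7}$ ($R{\left(Z \right)} = \frac{2}{7} - \frac{339}{7} = - \frac{337}{7}$)
$u{\left(z \right)} = 18 + 6 z$ ($u{\left(z \right)} = \left(6 + 0\right) z + 18 = 6 z + 18 = 18 + 6 z$)
$3606218 - \left(- V{\left(u{\left(11 \right)} \right)} + R{\left(\left(-6\right) \left(-3\right) \right)}\right) = 3606218 - \left(- \frac{337}{7} - \left(18 + 6 \cdot 11\right)^{2}\right) = 3606218 + \left(\left(18 + 66\right)^{2} + \frac{337}{7}\right) = 3606218 + \left(84^{2} + \frac{337}{7}\right) = 3606218 + \left(7056 + \frac{337}{7}\right) = 3606218 + \frac{49729}{7} = \frac{25293255}{7}$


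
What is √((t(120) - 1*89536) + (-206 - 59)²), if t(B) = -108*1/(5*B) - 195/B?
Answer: 43*I*√4178/20 ≈ 138.97*I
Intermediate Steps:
t(B) = -1083/(5*B) (t(B) = -108/(5*B) - 195/B = -1083/(5*B))
√((t(120) - 1*89536) + (-206 - 59)²) = √((-1083/5/120 - 1*89536) + (-206 - 59)²) = √((-1083/5*1/120 - 89536) + (-265)²) = √((-361/200 - 89536) + 70225) = √(-17907561/200 + 70225) = √(-3862561/200) = 43*I*√4178/20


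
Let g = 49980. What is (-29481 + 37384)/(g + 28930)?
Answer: 7903/78910 ≈ 0.10015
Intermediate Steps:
(-29481 + 37384)/(g + 28930) = (-29481 + 37384)/(49980 + 28930) = 7903/78910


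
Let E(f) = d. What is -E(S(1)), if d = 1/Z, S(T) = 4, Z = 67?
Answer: -1/67 ≈ -0.014925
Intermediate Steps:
d = 1/67 ≈ 0.014925
E(f) = 1/67
-E(S(1)) = -1*1/67 = -1/67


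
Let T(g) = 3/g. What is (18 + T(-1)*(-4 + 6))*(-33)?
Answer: -396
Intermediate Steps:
(18 + T(-1)*(-4 + 6))*(-33) = (18 + (3/(-1))*(-4 + 6))*(-33) = (18 + (3*(-1))*2)*(-33) = (18 - 3*2)*(-33) = (18 - 6)*(-33) = 12*(-33) = -396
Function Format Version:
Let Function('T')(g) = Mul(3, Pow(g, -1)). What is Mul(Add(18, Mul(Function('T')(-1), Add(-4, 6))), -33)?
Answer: -396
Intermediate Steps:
Mul(Add(18, Mul(Function('T')(-1), Add(-4, 6))), -33) = Mul(Add(18, Mul(Mul(3, Pow(-1, -1)), Add(-4, 6))), -33) = Mul(Add(18, Mul(Mul(3, -1), 2)), -33) = Mul(Add(18, Mul(-3, 2)), -33) = Mul(Add(18, -6), -33) = Mul(12, -33) = -396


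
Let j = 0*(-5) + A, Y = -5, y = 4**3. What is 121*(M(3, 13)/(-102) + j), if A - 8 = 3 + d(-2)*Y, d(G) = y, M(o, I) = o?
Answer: -1271347/34 ≈ -37393.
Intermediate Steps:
y = 64
d(G) = 64
A = -309 (A = 8 + (3 + 64*(-5)) = 8 + (3 - 320) = 8 - 317 = -309)
j = -309 (j = 0*(-5) - 309 = 0 - 309 = -309)
121*(M(3, 13)/(-102) + j) = 121*(3/(-102) - 309) = 121*(3*(-1/102) - 309) = 121*(-1/34 - 309) = 121*(-10507/34) = -1271347/34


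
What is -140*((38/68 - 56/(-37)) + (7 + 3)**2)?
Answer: -8988490/629 ≈ -14290.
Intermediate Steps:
-140*((38/68 - 56/(-37)) + (7 + 3)**2) = -140*((38*(1/68) - 56*(-1/37)) + 10**2) = -140*((19/34 + 56/37) + 100) = -140*(2607/1258 + 100) = -140*128407/1258 = -8988490/629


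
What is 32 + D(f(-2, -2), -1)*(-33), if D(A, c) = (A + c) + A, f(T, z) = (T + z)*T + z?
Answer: -331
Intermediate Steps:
f(T, z) = z + T*(T + z) (f(T, z) = T*(T + z) + z = z + T*(T + z))
D(A, c) = c + 2*A
32 + D(f(-2, -2), -1)*(-33) = 32 + (-1 + 2*(-2 + (-2)**2 - 2*(-2)))*(-33) = 32 + (-1 + 2*(-2 + 4 + 4))*(-33) = 32 + (-1 + 2*6)*(-33) = 32 + (-1 + 12)*(-33) = 32 + 11*(-33) = 32 - 363 = -331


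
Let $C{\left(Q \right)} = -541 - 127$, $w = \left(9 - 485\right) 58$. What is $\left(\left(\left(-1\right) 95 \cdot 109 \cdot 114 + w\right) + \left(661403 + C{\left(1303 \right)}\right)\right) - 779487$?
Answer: $-1326830$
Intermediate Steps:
$w = -27608$ ($w = \left(-476\right) 58 = -27608$)
$C{\left(Q \right)} = -668$ ($C{\left(Q \right)} = -541 - 127 = -668$)
$\left(\left(\left(-1\right) 95 \cdot 109 \cdot 114 + w\right) + \left(661403 + C{\left(1303 \right)}\right)\right) - 779487 = \left(\left(\left(-1\right) 95 \cdot 109 \cdot 114 - 27608\right) + \left(661403 - 668\right)\right) - 779487 = \left(\left(\left(-95\right) 109 \cdot 114 - 27608\right) + 660735\right) - 779487 = \left(\left(\left(-10355\right) 114 - 27608\right) + 660735\right) - 779487 = \left(\left(-1180470 - 27608\right) + 660735\right) - 779487 = \left(-1208078 + 660735\right) - 779487 = -547343 - 779487 = -1326830$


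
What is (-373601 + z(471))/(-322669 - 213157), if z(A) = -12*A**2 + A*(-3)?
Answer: 1518553/267913 ≈ 5.6681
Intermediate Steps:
z(A) = -12*A**2 - 3*A
(-373601 + z(471))/(-322669 - 213157) = (-373601 - 3*471*(1 + 4*471))/(-322669 - 213157) = (-373601 - 3*471*(1 + 1884))/(-535826) = (-373601 - 3*471*1885)*(-1/535826) = (-373601 - 2663505)*(-1/535826) = -3037106*(-1/535826) = 1518553/267913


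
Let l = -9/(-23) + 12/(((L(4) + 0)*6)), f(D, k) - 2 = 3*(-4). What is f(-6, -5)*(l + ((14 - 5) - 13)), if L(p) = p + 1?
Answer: 738/23 ≈ 32.087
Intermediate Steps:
L(p) = 1 + p
f(D, k) = -10 (f(D, k) = 2 + 3*(-4) = 2 - 12 = -10)
l = 91/115 (l = -9/(-23) + 12/((((1 + 4) + 0)*6)) = -9*(-1/23) + 12/(((5 + 0)*6)) = 9/23 + 12/((5*6)) = 9/23 + 12/30 = 9/23 + 12*(1/30) = 9/23 + ⅖ = 91/115 ≈ 0.79130)
f(-6, -5)*(l + ((14 - 5) - 13)) = -10*(91/115 + ((14 - 5) - 13)) = -10*(91/115 + (9 - 13)) = -10*(91/115 - 4) = -10*(-369/115) = 738/23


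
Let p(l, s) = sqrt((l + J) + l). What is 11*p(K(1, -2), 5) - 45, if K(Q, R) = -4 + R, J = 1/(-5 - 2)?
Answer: -45 + 11*I*sqrt(595)/7 ≈ -45.0 + 38.331*I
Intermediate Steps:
J = -1/7 (J = 1/(-7) = -1/7 ≈ -0.14286)
p(l, s) = sqrt(-1/7 + 2*l) (p(l, s) = sqrt((l - 1/7) + l) = sqrt((-1/7 + l) + l) = sqrt(-1/7 + 2*l))
11*p(K(1, -2), 5) - 45 = 11*(sqrt(-7 + 98*(-4 - 2))/7) - 45 = 11*(sqrt(-7 + 98*(-6))/7) - 45 = 11*(sqrt(-7 - 588)/7) - 45 = 11*(sqrt(-595)/7) - 45 = 11*((I*sqrt(595))/7) - 45 = 11*(I*sqrt(595)/7) - 45 = 11*I*sqrt(595)/7 - 45 = -45 + 11*I*sqrt(595)/7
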